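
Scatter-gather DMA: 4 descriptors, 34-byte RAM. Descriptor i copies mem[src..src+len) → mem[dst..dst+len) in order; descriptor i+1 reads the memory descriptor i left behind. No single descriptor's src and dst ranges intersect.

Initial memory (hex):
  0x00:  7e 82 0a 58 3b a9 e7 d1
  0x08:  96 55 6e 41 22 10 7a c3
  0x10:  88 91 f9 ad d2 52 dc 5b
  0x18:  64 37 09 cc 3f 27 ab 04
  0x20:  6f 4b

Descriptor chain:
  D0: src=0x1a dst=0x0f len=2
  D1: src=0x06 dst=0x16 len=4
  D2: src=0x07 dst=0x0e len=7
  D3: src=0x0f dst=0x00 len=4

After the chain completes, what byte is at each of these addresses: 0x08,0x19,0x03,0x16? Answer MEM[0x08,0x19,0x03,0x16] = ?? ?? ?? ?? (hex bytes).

D0: mem[0x0f..0x10] <- [09 cc]
D1: mem[0x16..0x19] <- [e7 d1 96 55]
D2: mem[0x0e..0x14] <- [d1 96 55 6e 41 22 10]
D3: mem[0x00..0x03] <- [96 55 6e 41]
query mem[0x08]=0x96, mem[0x19]=0x55, mem[0x03]=0x41, mem[0x16]=0xe7

MEM[0x08,0x19,0x03,0x16] = 96 55 41 e7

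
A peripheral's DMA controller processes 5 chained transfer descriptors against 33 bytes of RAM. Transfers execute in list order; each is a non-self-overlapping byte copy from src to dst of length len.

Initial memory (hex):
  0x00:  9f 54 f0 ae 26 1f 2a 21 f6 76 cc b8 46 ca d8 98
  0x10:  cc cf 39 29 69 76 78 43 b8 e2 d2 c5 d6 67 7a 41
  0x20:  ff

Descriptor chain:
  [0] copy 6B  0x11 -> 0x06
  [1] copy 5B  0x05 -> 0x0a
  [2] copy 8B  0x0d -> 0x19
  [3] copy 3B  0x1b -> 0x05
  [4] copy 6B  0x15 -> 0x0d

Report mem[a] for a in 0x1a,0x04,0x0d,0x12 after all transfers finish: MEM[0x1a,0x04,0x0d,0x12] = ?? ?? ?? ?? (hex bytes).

#0 dst[0x06+6] := {0xcf,0x39,0x29,0x69,0x76,0x78}
#1 dst[0x0a+5] := {0x1f,0xcf,0x39,0x29,0x69}
#2 dst[0x19+8] := {0x29,0x69,0x98,0xcc,0xcf,0x39,0x29,0x69}
#3 dst[0x05+3] := {0x98,0xcc,0xcf}
#4 dst[0x0d+6] := {0x76,0x78,0x43,0xb8,0x29,0x69}
query mem[0x1a]=0x69, mem[0x04]=0x26, mem[0x0d]=0x76, mem[0x12]=0x69

MEM[0x1a,0x04,0x0d,0x12] = 69 26 76 69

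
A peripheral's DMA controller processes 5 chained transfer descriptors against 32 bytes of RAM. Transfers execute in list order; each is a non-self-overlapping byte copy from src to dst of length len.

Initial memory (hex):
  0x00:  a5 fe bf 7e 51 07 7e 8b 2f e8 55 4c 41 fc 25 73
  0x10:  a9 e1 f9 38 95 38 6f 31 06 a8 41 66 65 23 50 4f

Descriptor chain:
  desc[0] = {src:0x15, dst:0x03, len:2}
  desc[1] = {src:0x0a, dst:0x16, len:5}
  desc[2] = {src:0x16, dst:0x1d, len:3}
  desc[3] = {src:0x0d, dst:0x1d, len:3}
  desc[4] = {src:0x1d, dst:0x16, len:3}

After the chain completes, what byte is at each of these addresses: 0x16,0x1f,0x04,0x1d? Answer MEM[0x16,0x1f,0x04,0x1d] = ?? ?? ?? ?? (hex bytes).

MEM[0x16,0x1f,0x04,0x1d] = fc 73 6f fc

[0] 0x15->0x03 len=2 : 38 6f
[1] 0x0a->0x16 len=5 : 55 4c 41 fc 25
[2] 0x16->0x1d len=3 : 55 4c 41
[3] 0x0d->0x1d len=3 : fc 25 73
[4] 0x1d->0x16 len=3 : fc 25 73
query mem[0x16]=0xfc, mem[0x1f]=0x73, mem[0x04]=0x6f, mem[0x1d]=0xfc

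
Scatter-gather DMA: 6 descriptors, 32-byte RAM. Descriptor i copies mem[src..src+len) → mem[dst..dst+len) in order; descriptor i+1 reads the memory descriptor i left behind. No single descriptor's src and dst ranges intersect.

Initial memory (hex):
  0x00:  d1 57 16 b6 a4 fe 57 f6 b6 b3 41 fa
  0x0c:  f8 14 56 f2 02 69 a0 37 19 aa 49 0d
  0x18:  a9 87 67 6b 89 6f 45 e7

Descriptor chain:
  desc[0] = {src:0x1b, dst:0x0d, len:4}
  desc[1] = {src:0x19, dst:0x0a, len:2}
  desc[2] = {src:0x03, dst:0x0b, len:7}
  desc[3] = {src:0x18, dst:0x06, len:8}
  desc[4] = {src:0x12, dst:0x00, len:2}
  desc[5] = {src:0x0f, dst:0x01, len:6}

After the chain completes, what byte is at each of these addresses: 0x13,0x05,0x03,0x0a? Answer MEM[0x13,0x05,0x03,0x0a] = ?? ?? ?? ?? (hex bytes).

[0] 0x1b->0x0d len=4 : 6b 89 6f 45
[1] 0x19->0x0a len=2 : 87 67
[2] 0x03->0x0b len=7 : b6 a4 fe 57 f6 b6 b3
[3] 0x18->0x06 len=8 : a9 87 67 6b 89 6f 45 e7
[4] 0x12->0x00 len=2 : a0 37
[5] 0x0f->0x01 len=6 : f6 b6 b3 a0 37 19
query mem[0x13]=0x37, mem[0x05]=0x37, mem[0x03]=0xb3, mem[0x0a]=0x89

MEM[0x13,0x05,0x03,0x0a] = 37 37 b3 89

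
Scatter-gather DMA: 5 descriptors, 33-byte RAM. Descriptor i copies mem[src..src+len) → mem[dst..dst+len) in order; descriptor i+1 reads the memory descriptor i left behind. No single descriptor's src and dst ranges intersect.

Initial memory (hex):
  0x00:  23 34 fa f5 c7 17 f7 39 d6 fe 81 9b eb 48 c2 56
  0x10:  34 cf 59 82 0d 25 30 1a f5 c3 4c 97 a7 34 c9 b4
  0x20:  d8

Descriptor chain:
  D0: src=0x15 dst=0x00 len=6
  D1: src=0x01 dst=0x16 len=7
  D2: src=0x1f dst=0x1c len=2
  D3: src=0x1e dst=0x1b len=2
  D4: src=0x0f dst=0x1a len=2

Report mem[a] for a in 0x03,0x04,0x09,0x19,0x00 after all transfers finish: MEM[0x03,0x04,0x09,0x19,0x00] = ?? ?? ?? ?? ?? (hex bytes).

D0: mem[0x00..0x05] <- [25 30 1a f5 c3 4c]
D1: mem[0x16..0x1c] <- [30 1a f5 c3 4c f7 39]
D2: mem[0x1c..0x1d] <- [b4 d8]
D3: mem[0x1b..0x1c] <- [c9 b4]
D4: mem[0x1a..0x1b] <- [56 34]
query mem[0x03]=0xf5, mem[0x04]=0xc3, mem[0x09]=0xfe, mem[0x19]=0xc3, mem[0x00]=0x25

MEM[0x03,0x04,0x09,0x19,0x00] = f5 c3 fe c3 25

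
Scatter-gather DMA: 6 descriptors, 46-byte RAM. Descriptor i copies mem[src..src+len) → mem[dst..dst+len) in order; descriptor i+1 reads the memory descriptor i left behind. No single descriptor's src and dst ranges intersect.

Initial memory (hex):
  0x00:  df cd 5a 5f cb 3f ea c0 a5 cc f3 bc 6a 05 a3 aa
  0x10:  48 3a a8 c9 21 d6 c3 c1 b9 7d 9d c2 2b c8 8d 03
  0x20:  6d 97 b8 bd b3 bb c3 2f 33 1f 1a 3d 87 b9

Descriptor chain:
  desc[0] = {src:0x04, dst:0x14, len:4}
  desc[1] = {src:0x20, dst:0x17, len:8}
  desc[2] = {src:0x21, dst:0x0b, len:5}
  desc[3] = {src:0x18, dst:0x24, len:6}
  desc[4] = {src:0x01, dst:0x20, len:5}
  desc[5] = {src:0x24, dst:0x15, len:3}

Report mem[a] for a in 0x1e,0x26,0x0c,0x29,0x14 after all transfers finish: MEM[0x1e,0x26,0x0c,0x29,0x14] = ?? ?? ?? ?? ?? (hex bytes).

MEM[0x1e,0x26,0x0c,0x29,0x14] = 2f bd b8 c3 cb

[0] 0x04->0x14 len=4 : cb 3f ea c0
[1] 0x20->0x17 len=8 : 6d 97 b8 bd b3 bb c3 2f
[2] 0x21->0x0b len=5 : 97 b8 bd b3 bb
[3] 0x18->0x24 len=6 : 97 b8 bd b3 bb c3
[4] 0x01->0x20 len=5 : cd 5a 5f cb 3f
[5] 0x24->0x15 len=3 : 3f b8 bd
query mem[0x1e]=0x2f, mem[0x26]=0xbd, mem[0x0c]=0xb8, mem[0x29]=0xc3, mem[0x14]=0xcb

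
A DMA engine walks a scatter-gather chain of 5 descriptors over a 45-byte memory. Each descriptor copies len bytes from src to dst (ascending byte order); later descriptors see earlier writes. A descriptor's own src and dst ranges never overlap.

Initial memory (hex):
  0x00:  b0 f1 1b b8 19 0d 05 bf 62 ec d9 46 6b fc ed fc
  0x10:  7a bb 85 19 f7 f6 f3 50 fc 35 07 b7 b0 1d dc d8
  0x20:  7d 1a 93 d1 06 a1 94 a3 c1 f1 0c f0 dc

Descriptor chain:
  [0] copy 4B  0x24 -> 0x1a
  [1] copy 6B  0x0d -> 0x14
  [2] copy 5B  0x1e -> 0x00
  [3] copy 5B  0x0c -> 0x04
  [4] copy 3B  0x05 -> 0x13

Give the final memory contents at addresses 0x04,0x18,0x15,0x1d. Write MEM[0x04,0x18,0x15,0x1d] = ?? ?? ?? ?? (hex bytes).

MEM[0x04,0x18,0x15,0x1d] = 6b bb fc a3

  after D0: wrote 4B at 0x1a = 06a194a3
  after D1: wrote 6B at 0x14 = fcedfc7abb85
  after D2: wrote 5B at 0x00 = dcd87d1a93
  after D3: wrote 5B at 0x04 = 6bfcedfc7a
  after D4: wrote 3B at 0x13 = fcedfc
query mem[0x04]=0x6b, mem[0x18]=0xbb, mem[0x15]=0xfc, mem[0x1d]=0xa3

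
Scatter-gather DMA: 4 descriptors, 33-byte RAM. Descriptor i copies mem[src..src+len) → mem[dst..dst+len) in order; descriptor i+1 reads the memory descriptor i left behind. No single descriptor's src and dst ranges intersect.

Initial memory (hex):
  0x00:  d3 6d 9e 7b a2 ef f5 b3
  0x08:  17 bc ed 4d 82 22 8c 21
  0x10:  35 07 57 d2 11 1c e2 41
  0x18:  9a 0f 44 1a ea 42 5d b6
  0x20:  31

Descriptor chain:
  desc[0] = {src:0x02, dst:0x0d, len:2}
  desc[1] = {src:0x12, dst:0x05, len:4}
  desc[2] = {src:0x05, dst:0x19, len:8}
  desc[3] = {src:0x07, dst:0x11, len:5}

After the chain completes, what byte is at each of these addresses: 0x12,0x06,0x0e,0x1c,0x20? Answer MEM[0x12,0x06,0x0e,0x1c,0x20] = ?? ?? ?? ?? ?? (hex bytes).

  after D0: wrote 2B at 0x0d = 9e7b
  after D1: wrote 4B at 0x05 = 57d2111c
  after D2: wrote 8B at 0x19 = 57d2111cbced4d82
  after D3: wrote 5B at 0x11 = 111cbced4d
query mem[0x12]=0x1c, mem[0x06]=0xd2, mem[0x0e]=0x7b, mem[0x1c]=0x1c, mem[0x20]=0x82

MEM[0x12,0x06,0x0e,0x1c,0x20] = 1c d2 7b 1c 82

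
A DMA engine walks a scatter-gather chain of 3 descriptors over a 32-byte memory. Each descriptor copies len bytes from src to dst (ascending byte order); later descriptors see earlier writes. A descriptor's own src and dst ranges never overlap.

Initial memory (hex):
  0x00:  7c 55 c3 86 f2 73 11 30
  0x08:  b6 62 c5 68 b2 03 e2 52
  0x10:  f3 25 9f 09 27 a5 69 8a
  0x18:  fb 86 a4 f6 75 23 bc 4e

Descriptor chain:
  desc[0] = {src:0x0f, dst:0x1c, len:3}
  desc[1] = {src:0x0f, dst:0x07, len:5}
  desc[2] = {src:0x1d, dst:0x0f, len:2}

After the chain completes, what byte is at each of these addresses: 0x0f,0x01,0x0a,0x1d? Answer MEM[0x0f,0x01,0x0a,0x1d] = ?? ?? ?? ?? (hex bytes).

  after D0: wrote 3B at 0x1c = 52f325
  after D1: wrote 5B at 0x07 = 52f3259f09
  after D2: wrote 2B at 0x0f = f325
query mem[0x0f]=0xf3, mem[0x01]=0x55, mem[0x0a]=0x9f, mem[0x1d]=0xf3

MEM[0x0f,0x01,0x0a,0x1d] = f3 55 9f f3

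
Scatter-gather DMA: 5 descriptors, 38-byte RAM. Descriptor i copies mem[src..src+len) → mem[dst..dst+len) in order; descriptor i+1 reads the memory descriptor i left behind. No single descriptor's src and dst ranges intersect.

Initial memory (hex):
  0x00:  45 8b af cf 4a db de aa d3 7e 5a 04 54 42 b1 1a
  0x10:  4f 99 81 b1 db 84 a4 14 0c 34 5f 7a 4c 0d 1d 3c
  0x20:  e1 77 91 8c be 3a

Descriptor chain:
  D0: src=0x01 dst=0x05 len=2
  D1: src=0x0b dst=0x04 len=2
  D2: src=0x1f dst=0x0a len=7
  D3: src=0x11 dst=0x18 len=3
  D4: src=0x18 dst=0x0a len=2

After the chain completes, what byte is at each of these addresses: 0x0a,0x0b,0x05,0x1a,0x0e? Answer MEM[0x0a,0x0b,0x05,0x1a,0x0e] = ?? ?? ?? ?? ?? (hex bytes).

MEM[0x0a,0x0b,0x05,0x1a,0x0e] = 99 81 54 b1 8c

  after D0: wrote 2B at 0x05 = 8baf
  after D1: wrote 2B at 0x04 = 0454
  after D2: wrote 7B at 0x0a = 3ce177918cbe3a
  after D3: wrote 3B at 0x18 = 9981b1
  after D4: wrote 2B at 0x0a = 9981
query mem[0x0a]=0x99, mem[0x0b]=0x81, mem[0x05]=0x54, mem[0x1a]=0xb1, mem[0x0e]=0x8c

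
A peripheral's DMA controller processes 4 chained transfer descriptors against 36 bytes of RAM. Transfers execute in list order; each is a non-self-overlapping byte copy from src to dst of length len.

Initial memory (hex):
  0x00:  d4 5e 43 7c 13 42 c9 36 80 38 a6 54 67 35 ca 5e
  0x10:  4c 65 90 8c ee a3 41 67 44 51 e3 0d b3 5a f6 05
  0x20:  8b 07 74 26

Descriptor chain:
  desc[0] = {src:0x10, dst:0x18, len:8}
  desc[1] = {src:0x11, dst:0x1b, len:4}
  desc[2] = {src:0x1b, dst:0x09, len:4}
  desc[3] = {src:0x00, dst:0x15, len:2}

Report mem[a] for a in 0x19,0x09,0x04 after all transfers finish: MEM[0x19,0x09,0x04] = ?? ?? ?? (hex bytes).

#0 dst[0x18+8] := {0x4c,0x65,0x90,0x8c,0xee,0xa3,0x41,0x67}
#1 dst[0x1b+4] := {0x65,0x90,0x8c,0xee}
#2 dst[0x09+4] := {0x65,0x90,0x8c,0xee}
#3 dst[0x15+2] := {0xd4,0x5e}
query mem[0x19]=0x65, mem[0x09]=0x65, mem[0x04]=0x13

MEM[0x19,0x09,0x04] = 65 65 13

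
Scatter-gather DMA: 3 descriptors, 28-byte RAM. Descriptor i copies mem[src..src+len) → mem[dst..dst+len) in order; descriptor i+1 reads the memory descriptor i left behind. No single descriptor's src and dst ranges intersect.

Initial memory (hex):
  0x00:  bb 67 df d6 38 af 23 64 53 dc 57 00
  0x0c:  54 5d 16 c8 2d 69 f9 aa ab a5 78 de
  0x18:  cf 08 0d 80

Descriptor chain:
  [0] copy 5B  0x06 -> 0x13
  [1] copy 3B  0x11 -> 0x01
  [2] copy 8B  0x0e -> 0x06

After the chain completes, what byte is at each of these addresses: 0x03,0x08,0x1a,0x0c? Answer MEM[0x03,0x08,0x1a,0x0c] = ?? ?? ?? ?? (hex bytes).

D0: mem[0x13..0x17] <- [23 64 53 dc 57]
D1: mem[0x01..0x03] <- [69 f9 23]
D2: mem[0x06..0x0d] <- [16 c8 2d 69 f9 23 64 53]
query mem[0x03]=0x23, mem[0x08]=0x2d, mem[0x1a]=0x0d, mem[0x0c]=0x64

MEM[0x03,0x08,0x1a,0x0c] = 23 2d 0d 64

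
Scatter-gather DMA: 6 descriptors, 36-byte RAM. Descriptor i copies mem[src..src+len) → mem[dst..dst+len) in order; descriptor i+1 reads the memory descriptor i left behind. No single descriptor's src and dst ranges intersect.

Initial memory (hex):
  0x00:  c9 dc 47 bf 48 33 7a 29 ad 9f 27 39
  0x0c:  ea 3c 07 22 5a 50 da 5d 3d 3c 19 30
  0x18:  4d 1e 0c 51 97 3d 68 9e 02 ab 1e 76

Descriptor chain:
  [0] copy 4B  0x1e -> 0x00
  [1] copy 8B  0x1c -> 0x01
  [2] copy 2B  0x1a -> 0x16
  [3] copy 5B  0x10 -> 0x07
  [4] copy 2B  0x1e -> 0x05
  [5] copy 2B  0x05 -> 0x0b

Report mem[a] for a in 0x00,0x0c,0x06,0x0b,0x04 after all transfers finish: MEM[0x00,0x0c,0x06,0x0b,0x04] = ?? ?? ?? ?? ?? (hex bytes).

MEM[0x00,0x0c,0x06,0x0b,0x04] = 68 9e 9e 68 9e

  after D0: wrote 4B at 0x00 = 689e02ab
  after D1: wrote 8B at 0x01 = 973d689e02ab1e76
  after D2: wrote 2B at 0x16 = 0c51
  after D3: wrote 5B at 0x07 = 5a50da5d3d
  after D4: wrote 2B at 0x05 = 689e
  after D5: wrote 2B at 0x0b = 689e
query mem[0x00]=0x68, mem[0x0c]=0x9e, mem[0x06]=0x9e, mem[0x0b]=0x68, mem[0x04]=0x9e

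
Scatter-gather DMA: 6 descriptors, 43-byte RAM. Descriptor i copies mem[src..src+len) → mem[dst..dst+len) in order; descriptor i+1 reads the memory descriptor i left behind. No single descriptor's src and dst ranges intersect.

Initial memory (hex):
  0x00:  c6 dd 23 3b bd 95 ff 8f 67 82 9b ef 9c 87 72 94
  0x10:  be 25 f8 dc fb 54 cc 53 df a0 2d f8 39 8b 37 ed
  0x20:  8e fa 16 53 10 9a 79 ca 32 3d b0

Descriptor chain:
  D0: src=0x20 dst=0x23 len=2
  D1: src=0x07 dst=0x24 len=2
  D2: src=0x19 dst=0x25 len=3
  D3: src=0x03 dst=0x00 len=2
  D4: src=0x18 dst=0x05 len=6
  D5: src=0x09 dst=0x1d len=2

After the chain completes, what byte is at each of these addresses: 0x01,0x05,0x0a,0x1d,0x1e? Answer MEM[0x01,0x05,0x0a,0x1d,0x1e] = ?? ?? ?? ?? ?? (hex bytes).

#0 dst[0x23+2] := {0x8e,0xfa}
#1 dst[0x24+2] := {0x8f,0x67}
#2 dst[0x25+3] := {0xa0,0x2d,0xf8}
#3 dst[0x00+2] := {0x3b,0xbd}
#4 dst[0x05+6] := {0xdf,0xa0,0x2d,0xf8,0x39,0x8b}
#5 dst[0x1d+2] := {0x39,0x8b}
query mem[0x01]=0xbd, mem[0x05]=0xdf, mem[0x0a]=0x8b, mem[0x1d]=0x39, mem[0x1e]=0x8b

MEM[0x01,0x05,0x0a,0x1d,0x1e] = bd df 8b 39 8b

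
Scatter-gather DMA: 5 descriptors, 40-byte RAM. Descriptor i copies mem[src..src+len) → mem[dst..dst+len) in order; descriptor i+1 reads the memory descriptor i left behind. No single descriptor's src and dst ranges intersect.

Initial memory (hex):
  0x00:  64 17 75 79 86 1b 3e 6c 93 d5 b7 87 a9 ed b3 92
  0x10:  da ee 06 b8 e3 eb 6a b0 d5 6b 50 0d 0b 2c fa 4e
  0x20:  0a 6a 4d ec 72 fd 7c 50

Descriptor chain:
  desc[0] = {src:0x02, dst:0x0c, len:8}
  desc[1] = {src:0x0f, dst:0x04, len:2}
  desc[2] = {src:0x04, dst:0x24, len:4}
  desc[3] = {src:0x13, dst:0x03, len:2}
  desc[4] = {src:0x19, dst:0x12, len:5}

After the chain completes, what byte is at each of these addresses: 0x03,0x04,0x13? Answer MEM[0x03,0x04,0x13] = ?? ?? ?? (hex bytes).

D0: mem[0x0c..0x13] <- [75 79 86 1b 3e 6c 93 d5]
D1: mem[0x04..0x05] <- [1b 3e]
D2: mem[0x24..0x27] <- [1b 3e 3e 6c]
D3: mem[0x03..0x04] <- [d5 e3]
D4: mem[0x12..0x16] <- [6b 50 0d 0b 2c]
query mem[0x03]=0xd5, mem[0x04]=0xe3, mem[0x13]=0x50

MEM[0x03,0x04,0x13] = d5 e3 50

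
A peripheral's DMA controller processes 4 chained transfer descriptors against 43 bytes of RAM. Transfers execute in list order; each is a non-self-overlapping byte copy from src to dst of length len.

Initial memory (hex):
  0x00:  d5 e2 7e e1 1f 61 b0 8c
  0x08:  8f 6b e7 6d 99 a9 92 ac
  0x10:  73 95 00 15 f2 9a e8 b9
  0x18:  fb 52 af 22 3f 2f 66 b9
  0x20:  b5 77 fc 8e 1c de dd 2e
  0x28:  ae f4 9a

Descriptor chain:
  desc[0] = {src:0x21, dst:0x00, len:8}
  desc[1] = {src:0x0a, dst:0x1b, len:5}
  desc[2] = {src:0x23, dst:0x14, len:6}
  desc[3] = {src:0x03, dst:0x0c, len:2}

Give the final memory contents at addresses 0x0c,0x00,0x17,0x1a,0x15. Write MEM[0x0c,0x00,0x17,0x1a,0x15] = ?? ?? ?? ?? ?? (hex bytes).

D0: mem[0x00..0x07] <- [77 fc 8e 1c de dd 2e ae]
D1: mem[0x1b..0x1f] <- [e7 6d 99 a9 92]
D2: mem[0x14..0x19] <- [8e 1c de dd 2e ae]
D3: mem[0x0c..0x0d] <- [1c de]
query mem[0x0c]=0x1c, mem[0x00]=0x77, mem[0x17]=0xdd, mem[0x1a]=0xaf, mem[0x15]=0x1c

MEM[0x0c,0x00,0x17,0x1a,0x15] = 1c 77 dd af 1c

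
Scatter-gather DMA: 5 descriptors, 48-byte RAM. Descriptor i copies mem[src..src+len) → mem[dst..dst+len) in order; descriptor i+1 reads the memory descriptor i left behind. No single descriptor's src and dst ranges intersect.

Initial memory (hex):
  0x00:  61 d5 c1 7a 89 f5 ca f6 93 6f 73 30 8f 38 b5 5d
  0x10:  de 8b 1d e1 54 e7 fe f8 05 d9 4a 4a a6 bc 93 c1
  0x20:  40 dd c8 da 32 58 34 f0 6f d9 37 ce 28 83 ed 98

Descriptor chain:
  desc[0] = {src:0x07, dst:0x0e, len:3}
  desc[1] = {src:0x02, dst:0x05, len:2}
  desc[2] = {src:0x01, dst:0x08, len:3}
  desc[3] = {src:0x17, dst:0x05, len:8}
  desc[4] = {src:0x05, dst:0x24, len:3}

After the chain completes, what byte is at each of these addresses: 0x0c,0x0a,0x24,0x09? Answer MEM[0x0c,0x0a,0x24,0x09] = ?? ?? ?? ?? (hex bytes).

MEM[0x0c,0x0a,0x24,0x09] = 93 a6 f8 4a

D0: mem[0x0e..0x10] <- [f6 93 6f]
D1: mem[0x05..0x06] <- [c1 7a]
D2: mem[0x08..0x0a] <- [d5 c1 7a]
D3: mem[0x05..0x0c] <- [f8 05 d9 4a 4a a6 bc 93]
D4: mem[0x24..0x26] <- [f8 05 d9]
query mem[0x0c]=0x93, mem[0x0a]=0xa6, mem[0x24]=0xf8, mem[0x09]=0x4a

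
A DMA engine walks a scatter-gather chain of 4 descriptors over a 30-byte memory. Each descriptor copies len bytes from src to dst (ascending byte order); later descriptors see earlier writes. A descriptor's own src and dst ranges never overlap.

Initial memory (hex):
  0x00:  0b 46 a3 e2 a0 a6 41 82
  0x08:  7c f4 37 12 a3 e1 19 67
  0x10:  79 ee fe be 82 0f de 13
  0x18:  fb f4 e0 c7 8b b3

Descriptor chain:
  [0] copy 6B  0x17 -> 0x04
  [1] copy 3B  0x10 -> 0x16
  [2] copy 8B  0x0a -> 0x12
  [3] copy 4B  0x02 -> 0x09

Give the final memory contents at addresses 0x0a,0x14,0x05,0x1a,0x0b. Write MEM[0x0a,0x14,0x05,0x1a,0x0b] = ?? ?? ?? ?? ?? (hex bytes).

MEM[0x0a,0x14,0x05,0x1a,0x0b] = e2 a3 fb e0 13

[0] 0x17->0x04 len=6 : 13 fb f4 e0 c7 8b
[1] 0x10->0x16 len=3 : 79 ee fe
[2] 0x0a->0x12 len=8 : 37 12 a3 e1 19 67 79 ee
[3] 0x02->0x09 len=4 : a3 e2 13 fb
query mem[0x0a]=0xe2, mem[0x14]=0xa3, mem[0x05]=0xfb, mem[0x1a]=0xe0, mem[0x0b]=0x13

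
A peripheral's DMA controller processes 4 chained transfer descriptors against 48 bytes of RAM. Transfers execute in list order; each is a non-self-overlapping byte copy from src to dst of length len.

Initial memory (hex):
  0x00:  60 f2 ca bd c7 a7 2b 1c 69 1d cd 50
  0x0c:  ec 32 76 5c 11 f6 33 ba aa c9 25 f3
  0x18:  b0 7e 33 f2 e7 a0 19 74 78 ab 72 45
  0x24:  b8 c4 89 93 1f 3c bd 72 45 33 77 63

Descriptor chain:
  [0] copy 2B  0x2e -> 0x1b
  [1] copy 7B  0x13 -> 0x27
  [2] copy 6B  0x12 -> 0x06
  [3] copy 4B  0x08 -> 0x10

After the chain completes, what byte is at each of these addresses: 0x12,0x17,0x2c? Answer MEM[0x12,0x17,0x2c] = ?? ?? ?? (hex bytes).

#0 dst[0x1b+2] := {0x77,0x63}
#1 dst[0x27+7] := {0xba,0xaa,0xc9,0x25,0xf3,0xb0,0x7e}
#2 dst[0x06+6] := {0x33,0xba,0xaa,0xc9,0x25,0xf3}
#3 dst[0x10+4] := {0xaa,0xc9,0x25,0xf3}
query mem[0x12]=0x25, mem[0x17]=0xf3, mem[0x2c]=0xb0

MEM[0x12,0x17,0x2c] = 25 f3 b0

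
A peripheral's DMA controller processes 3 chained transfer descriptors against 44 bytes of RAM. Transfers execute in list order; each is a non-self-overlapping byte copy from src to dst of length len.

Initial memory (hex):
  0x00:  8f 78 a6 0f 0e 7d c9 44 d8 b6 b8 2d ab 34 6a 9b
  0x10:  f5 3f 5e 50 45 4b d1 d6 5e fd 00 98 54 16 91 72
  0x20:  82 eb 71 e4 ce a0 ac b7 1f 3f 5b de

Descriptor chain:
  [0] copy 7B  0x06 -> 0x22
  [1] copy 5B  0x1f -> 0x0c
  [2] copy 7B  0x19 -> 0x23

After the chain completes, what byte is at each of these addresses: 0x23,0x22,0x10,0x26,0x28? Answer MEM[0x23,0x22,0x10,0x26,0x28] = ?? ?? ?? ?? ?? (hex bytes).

D0: mem[0x22..0x28] <- [c9 44 d8 b6 b8 2d ab]
D1: mem[0x0c..0x10] <- [72 82 eb c9 44]
D2: mem[0x23..0x29] <- [fd 00 98 54 16 91 72]
query mem[0x23]=0xfd, mem[0x22]=0xc9, mem[0x10]=0x44, mem[0x26]=0x54, mem[0x28]=0x91

MEM[0x23,0x22,0x10,0x26,0x28] = fd c9 44 54 91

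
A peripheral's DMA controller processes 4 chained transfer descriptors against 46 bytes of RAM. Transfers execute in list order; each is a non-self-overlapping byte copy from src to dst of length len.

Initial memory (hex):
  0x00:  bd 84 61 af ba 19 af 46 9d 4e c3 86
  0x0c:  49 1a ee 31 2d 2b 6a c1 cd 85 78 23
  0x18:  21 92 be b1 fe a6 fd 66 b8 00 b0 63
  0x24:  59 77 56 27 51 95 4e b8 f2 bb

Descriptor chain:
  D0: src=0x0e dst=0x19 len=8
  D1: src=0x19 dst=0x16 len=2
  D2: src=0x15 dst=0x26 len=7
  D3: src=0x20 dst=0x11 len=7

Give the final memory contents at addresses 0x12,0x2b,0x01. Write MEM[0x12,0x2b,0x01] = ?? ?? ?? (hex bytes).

MEM[0x12,0x2b,0x01] = 00 31 84

  after D0: wrote 8B at 0x19 = ee312d2b6ac1cd85
  after D1: wrote 2B at 0x16 = ee31
  after D2: wrote 7B at 0x26 = 85ee3121ee312d
  after D3: wrote 7B at 0x11 = 8500b063597785
query mem[0x12]=0x00, mem[0x2b]=0x31, mem[0x01]=0x84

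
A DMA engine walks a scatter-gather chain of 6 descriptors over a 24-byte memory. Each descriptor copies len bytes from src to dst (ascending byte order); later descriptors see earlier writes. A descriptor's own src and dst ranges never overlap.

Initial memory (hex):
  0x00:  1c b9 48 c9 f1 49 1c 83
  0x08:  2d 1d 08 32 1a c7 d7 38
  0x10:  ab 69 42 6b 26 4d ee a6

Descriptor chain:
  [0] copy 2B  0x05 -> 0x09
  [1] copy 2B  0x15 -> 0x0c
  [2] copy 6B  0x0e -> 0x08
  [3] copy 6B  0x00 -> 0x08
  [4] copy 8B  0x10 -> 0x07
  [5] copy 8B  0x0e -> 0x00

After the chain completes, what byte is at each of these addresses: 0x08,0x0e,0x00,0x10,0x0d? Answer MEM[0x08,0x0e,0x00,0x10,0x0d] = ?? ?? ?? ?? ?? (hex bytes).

MEM[0x08,0x0e,0x00,0x10,0x0d] = 69 a6 a6 ab ee

  after D0: wrote 2B at 0x09 = 491c
  after D1: wrote 2B at 0x0c = 4dee
  after D2: wrote 6B at 0x08 = d738ab69426b
  after D3: wrote 6B at 0x08 = 1cb948c9f149
  after D4: wrote 8B at 0x07 = ab69426b264deea6
  after D5: wrote 8B at 0x00 = a638ab69426b264d
query mem[0x08]=0x69, mem[0x0e]=0xa6, mem[0x00]=0xa6, mem[0x10]=0xab, mem[0x0d]=0xee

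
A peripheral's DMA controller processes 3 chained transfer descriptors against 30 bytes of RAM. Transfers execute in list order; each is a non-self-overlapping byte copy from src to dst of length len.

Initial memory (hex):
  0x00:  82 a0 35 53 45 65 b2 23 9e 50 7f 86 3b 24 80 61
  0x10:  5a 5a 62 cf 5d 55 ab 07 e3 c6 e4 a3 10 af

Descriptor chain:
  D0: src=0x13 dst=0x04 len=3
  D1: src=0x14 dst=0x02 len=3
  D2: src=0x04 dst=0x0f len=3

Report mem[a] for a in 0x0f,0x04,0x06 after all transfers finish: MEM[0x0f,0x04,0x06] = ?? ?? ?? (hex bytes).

  after D0: wrote 3B at 0x04 = cf5d55
  after D1: wrote 3B at 0x02 = 5d55ab
  after D2: wrote 3B at 0x0f = ab5d55
query mem[0x0f]=0xab, mem[0x04]=0xab, mem[0x06]=0x55

MEM[0x0f,0x04,0x06] = ab ab 55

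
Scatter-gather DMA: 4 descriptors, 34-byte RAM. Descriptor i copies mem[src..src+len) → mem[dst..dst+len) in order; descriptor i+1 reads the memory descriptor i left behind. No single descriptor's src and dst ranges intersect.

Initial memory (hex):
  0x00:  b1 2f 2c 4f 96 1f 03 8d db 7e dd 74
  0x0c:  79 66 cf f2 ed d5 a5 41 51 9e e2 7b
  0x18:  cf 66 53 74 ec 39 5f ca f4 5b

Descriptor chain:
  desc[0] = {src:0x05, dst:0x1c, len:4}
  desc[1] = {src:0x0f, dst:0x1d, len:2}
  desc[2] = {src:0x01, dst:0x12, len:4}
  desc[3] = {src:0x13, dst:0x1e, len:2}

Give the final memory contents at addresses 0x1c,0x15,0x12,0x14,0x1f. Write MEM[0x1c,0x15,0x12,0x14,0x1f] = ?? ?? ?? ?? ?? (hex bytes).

D0: mem[0x1c..0x1f] <- [1f 03 8d db]
D1: mem[0x1d..0x1e] <- [f2 ed]
D2: mem[0x12..0x15] <- [2f 2c 4f 96]
D3: mem[0x1e..0x1f] <- [2c 4f]
query mem[0x1c]=0x1f, mem[0x15]=0x96, mem[0x12]=0x2f, mem[0x14]=0x4f, mem[0x1f]=0x4f

MEM[0x1c,0x15,0x12,0x14,0x1f] = 1f 96 2f 4f 4f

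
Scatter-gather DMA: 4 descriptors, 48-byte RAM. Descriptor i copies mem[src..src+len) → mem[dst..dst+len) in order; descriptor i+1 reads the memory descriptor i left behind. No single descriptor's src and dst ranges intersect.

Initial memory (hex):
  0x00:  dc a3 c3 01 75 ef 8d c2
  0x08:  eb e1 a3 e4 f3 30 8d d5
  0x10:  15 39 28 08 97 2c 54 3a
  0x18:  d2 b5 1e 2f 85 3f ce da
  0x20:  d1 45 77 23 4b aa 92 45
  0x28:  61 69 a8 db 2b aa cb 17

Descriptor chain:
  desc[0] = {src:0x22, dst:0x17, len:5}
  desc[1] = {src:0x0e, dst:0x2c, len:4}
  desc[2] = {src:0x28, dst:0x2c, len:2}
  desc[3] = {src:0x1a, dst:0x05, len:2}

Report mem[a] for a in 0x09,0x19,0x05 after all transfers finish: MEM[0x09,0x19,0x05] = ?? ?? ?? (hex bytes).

MEM[0x09,0x19,0x05] = e1 4b aa

D0: mem[0x17..0x1b] <- [77 23 4b aa 92]
D1: mem[0x2c..0x2f] <- [8d d5 15 39]
D2: mem[0x2c..0x2d] <- [61 69]
D3: mem[0x05..0x06] <- [aa 92]
query mem[0x09]=0xe1, mem[0x19]=0x4b, mem[0x05]=0xaa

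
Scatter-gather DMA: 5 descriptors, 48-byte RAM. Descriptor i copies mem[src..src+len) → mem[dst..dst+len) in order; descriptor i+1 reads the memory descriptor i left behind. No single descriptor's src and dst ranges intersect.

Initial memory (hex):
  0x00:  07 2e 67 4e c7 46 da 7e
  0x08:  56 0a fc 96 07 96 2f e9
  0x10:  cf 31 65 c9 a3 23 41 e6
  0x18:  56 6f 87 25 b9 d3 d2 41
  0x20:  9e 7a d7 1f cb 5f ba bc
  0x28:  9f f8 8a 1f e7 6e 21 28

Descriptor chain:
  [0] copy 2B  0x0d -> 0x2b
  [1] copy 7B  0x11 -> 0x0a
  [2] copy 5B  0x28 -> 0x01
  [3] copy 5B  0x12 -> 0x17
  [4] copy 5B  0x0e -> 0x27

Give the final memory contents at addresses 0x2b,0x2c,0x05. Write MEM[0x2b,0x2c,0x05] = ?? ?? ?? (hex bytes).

MEM[0x2b,0x2c,0x05] = 65 2f 2f

#0 dst[0x2b+2] := {0x96,0x2f}
#1 dst[0x0a+7] := {0x31,0x65,0xc9,0xa3,0x23,0x41,0xe6}
#2 dst[0x01+5] := {0x9f,0xf8,0x8a,0x96,0x2f}
#3 dst[0x17+5] := {0x65,0xc9,0xa3,0x23,0x41}
#4 dst[0x27+5] := {0x23,0x41,0xe6,0x31,0x65}
query mem[0x2b]=0x65, mem[0x2c]=0x2f, mem[0x05]=0x2f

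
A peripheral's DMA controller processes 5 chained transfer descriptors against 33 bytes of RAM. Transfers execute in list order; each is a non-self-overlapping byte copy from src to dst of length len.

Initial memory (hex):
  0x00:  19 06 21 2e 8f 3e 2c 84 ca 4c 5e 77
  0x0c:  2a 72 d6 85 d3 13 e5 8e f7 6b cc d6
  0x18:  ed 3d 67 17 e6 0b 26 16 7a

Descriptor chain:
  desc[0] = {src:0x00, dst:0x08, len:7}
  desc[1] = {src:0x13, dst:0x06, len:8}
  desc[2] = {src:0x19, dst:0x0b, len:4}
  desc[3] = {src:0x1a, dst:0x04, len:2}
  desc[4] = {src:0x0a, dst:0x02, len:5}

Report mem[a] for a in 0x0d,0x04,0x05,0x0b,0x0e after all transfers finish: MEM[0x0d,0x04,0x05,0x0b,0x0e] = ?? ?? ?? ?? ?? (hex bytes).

MEM[0x0d,0x04,0x05,0x0b,0x0e] = 17 67 17 3d e6

D0: mem[0x08..0x0e] <- [19 06 21 2e 8f 3e 2c]
D1: mem[0x06..0x0d] <- [8e f7 6b cc d6 ed 3d 67]
D2: mem[0x0b..0x0e] <- [3d 67 17 e6]
D3: mem[0x04..0x05] <- [67 17]
D4: mem[0x02..0x06] <- [d6 3d 67 17 e6]
query mem[0x0d]=0x17, mem[0x04]=0x67, mem[0x05]=0x17, mem[0x0b]=0x3d, mem[0x0e]=0xe6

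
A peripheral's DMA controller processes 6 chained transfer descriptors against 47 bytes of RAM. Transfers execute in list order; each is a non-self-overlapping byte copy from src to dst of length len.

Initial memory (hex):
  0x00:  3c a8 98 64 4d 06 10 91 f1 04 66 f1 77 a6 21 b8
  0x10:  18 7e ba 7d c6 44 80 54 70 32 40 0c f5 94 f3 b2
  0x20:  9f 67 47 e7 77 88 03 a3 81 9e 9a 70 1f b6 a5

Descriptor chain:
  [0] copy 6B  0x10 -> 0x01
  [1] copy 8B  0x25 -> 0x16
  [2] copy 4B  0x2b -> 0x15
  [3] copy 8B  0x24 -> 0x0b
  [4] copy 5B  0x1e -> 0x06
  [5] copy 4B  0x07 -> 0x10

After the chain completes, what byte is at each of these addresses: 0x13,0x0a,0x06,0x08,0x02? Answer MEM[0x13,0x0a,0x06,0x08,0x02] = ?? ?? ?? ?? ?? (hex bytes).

MEM[0x13,0x0a,0x06,0x08,0x02] = 47 47 f3 9f 7e

#0 dst[0x01+6] := {0x18,0x7e,0xba,0x7d,0xc6,0x44}
#1 dst[0x16+8] := {0x88,0x03,0xa3,0x81,0x9e,0x9a,0x70,0x1f}
#2 dst[0x15+4] := {0x70,0x1f,0xb6,0xa5}
#3 dst[0x0b+8] := {0x77,0x88,0x03,0xa3,0x81,0x9e,0x9a,0x70}
#4 dst[0x06+5] := {0xf3,0xb2,0x9f,0x67,0x47}
#5 dst[0x10+4] := {0xb2,0x9f,0x67,0x47}
query mem[0x13]=0x47, mem[0x0a]=0x47, mem[0x06]=0xf3, mem[0x08]=0x9f, mem[0x02]=0x7e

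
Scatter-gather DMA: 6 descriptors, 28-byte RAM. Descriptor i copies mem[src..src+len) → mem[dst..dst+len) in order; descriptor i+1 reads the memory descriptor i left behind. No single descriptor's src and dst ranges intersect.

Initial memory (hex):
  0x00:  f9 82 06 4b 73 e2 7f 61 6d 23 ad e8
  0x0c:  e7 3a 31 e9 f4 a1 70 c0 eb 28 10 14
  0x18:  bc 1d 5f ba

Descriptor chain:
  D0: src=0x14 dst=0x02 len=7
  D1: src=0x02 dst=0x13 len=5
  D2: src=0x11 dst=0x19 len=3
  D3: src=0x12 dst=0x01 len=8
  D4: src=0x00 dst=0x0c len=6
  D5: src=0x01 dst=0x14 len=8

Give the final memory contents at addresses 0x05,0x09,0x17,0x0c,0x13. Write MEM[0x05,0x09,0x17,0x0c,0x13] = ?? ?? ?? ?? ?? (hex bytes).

[0] 0x14->0x02 len=7 : eb 28 10 14 bc 1d 5f
[1] 0x02->0x13 len=5 : eb 28 10 14 bc
[2] 0x11->0x19 len=3 : a1 70 eb
[3] 0x12->0x01 len=8 : 70 eb 28 10 14 bc bc a1
[4] 0x00->0x0c len=6 : f9 70 eb 28 10 14
[5] 0x01->0x14 len=8 : 70 eb 28 10 14 bc bc a1
query mem[0x05]=0x14, mem[0x09]=0x23, mem[0x17]=0x10, mem[0x0c]=0xf9, mem[0x13]=0xeb

MEM[0x05,0x09,0x17,0x0c,0x13] = 14 23 10 f9 eb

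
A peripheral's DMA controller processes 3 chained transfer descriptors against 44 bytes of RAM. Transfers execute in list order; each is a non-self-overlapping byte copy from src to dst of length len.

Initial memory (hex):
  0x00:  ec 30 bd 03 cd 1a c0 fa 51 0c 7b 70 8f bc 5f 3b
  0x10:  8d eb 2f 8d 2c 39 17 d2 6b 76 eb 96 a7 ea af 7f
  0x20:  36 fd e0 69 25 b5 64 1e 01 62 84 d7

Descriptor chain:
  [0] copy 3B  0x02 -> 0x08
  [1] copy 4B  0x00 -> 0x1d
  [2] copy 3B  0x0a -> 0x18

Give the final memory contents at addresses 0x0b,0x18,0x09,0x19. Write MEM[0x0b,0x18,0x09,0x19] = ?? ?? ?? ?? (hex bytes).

  after D0: wrote 3B at 0x08 = bd03cd
  after D1: wrote 4B at 0x1d = ec30bd03
  after D2: wrote 3B at 0x18 = cd708f
query mem[0x0b]=0x70, mem[0x18]=0xcd, mem[0x09]=0x03, mem[0x19]=0x70

MEM[0x0b,0x18,0x09,0x19] = 70 cd 03 70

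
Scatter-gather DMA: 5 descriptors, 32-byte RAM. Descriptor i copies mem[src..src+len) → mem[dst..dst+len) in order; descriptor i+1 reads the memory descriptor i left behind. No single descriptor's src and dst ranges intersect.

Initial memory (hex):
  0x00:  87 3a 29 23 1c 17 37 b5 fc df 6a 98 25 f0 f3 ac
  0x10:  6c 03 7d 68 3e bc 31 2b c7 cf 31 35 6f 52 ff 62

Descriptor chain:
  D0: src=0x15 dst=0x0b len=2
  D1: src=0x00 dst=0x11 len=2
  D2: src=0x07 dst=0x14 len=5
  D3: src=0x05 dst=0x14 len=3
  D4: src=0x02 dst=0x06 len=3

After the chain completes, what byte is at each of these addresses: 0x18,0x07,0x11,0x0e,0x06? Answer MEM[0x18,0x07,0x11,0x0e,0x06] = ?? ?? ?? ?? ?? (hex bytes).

D0: mem[0x0b..0x0c] <- [bc 31]
D1: mem[0x11..0x12] <- [87 3a]
D2: mem[0x14..0x18] <- [b5 fc df 6a bc]
D3: mem[0x14..0x16] <- [17 37 b5]
D4: mem[0x06..0x08] <- [29 23 1c]
query mem[0x18]=0xbc, mem[0x07]=0x23, mem[0x11]=0x87, mem[0x0e]=0xf3, mem[0x06]=0x29

MEM[0x18,0x07,0x11,0x0e,0x06] = bc 23 87 f3 29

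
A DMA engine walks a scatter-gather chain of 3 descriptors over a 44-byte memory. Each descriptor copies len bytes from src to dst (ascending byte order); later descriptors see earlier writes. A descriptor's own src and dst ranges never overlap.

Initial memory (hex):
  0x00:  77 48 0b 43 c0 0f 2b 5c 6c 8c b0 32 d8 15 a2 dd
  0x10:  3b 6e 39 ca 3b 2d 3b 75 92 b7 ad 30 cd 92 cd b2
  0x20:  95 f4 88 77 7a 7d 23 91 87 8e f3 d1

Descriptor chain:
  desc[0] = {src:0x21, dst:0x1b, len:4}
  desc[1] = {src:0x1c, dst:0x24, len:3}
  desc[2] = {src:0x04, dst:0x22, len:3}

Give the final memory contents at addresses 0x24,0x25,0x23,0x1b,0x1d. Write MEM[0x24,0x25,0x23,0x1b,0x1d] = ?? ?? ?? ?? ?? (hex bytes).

[0] 0x21->0x1b len=4 : f4 88 77 7a
[1] 0x1c->0x24 len=3 : 88 77 7a
[2] 0x04->0x22 len=3 : c0 0f 2b
query mem[0x24]=0x2b, mem[0x25]=0x77, mem[0x23]=0x0f, mem[0x1b]=0xf4, mem[0x1d]=0x77

MEM[0x24,0x25,0x23,0x1b,0x1d] = 2b 77 0f f4 77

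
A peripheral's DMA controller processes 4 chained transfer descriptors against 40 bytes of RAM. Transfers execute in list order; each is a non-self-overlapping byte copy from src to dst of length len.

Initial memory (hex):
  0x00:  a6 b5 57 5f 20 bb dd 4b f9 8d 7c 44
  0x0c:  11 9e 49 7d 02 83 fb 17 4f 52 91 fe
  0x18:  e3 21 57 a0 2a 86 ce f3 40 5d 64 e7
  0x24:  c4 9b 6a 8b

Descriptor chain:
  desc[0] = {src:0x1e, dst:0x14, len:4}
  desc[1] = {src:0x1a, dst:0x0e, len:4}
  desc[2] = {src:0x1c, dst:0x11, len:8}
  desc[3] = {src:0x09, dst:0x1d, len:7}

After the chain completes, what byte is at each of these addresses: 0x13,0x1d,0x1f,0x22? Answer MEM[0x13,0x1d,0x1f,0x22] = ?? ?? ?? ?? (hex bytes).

#0 dst[0x14+4] := {0xce,0xf3,0x40,0x5d}
#1 dst[0x0e+4] := {0x57,0xa0,0x2a,0x86}
#2 dst[0x11+8] := {0x2a,0x86,0xce,0xf3,0x40,0x5d,0x64,0xe7}
#3 dst[0x1d+7] := {0x8d,0x7c,0x44,0x11,0x9e,0x57,0xa0}
query mem[0x13]=0xce, mem[0x1d]=0x8d, mem[0x1f]=0x44, mem[0x22]=0x57

MEM[0x13,0x1d,0x1f,0x22] = ce 8d 44 57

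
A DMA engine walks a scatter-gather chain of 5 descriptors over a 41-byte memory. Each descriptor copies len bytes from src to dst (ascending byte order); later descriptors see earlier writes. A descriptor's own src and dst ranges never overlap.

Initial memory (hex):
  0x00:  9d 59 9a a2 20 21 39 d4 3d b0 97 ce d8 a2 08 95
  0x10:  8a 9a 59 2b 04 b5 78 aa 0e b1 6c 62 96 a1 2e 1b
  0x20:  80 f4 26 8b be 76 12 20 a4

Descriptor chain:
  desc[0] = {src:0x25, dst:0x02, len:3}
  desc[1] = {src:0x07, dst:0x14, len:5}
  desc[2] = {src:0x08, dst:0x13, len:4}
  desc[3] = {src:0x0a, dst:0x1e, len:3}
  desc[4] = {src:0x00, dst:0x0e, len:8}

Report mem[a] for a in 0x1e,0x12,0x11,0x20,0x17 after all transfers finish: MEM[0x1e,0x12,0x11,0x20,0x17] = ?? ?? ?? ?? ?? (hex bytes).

D0: mem[0x02..0x04] <- [76 12 20]
D1: mem[0x14..0x18] <- [d4 3d b0 97 ce]
D2: mem[0x13..0x16] <- [3d b0 97 ce]
D3: mem[0x1e..0x20] <- [97 ce d8]
D4: mem[0x0e..0x15] <- [9d 59 76 12 20 21 39 d4]
query mem[0x1e]=0x97, mem[0x12]=0x20, mem[0x11]=0x12, mem[0x20]=0xd8, mem[0x17]=0x97

MEM[0x1e,0x12,0x11,0x20,0x17] = 97 20 12 d8 97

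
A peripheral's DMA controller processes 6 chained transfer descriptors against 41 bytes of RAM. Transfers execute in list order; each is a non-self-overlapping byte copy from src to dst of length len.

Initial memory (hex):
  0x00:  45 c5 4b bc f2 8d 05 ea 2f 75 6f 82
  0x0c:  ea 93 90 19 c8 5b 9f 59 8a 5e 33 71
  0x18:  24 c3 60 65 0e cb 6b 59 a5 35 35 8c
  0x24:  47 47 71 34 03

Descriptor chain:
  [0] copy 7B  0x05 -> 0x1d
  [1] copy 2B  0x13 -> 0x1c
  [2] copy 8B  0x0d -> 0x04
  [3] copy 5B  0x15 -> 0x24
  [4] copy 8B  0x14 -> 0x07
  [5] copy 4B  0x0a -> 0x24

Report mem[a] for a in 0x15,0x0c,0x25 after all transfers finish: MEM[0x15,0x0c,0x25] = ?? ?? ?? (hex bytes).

  after D0: wrote 7B at 0x1d = 8d05ea2f756f82
  after D1: wrote 2B at 0x1c = 598a
  after D2: wrote 8B at 0x04 = 939019c85b9f598a
  after D3: wrote 5B at 0x24 = 5e337124c3
  after D4: wrote 8B at 0x07 = 8a5e337124c36065
  after D5: wrote 4B at 0x24 = 7124c360
query mem[0x15]=0x5e, mem[0x0c]=0xc3, mem[0x25]=0x24

MEM[0x15,0x0c,0x25] = 5e c3 24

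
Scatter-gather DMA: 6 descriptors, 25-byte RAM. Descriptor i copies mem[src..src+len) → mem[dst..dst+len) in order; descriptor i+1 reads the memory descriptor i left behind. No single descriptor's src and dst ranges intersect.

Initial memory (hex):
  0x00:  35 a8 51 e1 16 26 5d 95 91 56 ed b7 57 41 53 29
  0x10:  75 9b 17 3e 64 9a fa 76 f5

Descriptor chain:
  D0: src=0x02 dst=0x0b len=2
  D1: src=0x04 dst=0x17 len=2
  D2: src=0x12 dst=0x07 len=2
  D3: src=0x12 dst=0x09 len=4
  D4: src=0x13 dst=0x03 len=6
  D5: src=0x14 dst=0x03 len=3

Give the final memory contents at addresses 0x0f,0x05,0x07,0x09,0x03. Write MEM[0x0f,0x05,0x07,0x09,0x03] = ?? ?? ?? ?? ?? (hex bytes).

MEM[0x0f,0x05,0x07,0x09,0x03] = 29 fa 16 17 64

[0] 0x02->0x0b len=2 : 51 e1
[1] 0x04->0x17 len=2 : 16 26
[2] 0x12->0x07 len=2 : 17 3e
[3] 0x12->0x09 len=4 : 17 3e 64 9a
[4] 0x13->0x03 len=6 : 3e 64 9a fa 16 26
[5] 0x14->0x03 len=3 : 64 9a fa
query mem[0x0f]=0x29, mem[0x05]=0xfa, mem[0x07]=0x16, mem[0x09]=0x17, mem[0x03]=0x64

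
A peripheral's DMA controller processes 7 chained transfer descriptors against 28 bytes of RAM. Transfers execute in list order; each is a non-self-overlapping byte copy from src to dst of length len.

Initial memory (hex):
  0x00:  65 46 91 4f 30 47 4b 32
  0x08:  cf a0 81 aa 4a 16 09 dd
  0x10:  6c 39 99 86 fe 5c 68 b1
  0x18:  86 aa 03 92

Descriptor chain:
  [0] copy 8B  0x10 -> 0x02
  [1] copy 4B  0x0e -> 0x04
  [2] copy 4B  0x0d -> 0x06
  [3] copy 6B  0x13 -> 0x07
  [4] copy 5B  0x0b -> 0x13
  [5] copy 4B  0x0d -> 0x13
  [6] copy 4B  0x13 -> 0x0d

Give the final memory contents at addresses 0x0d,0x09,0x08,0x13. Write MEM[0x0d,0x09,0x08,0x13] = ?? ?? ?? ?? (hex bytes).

MEM[0x0d,0x09,0x08,0x13] = 16 5c fe 16

  after D0: wrote 8B at 0x02 = 6c399986fe5c68b1
  after D1: wrote 4B at 0x04 = 09dd6c39
  after D2: wrote 4B at 0x06 = 1609dd6c
  after D3: wrote 6B at 0x07 = 86fe5c68b186
  after D4: wrote 5B at 0x13 = b1861609dd
  after D5: wrote 4B at 0x13 = 1609dd6c
  after D6: wrote 4B at 0x0d = 1609dd6c
query mem[0x0d]=0x16, mem[0x09]=0x5c, mem[0x08]=0xfe, mem[0x13]=0x16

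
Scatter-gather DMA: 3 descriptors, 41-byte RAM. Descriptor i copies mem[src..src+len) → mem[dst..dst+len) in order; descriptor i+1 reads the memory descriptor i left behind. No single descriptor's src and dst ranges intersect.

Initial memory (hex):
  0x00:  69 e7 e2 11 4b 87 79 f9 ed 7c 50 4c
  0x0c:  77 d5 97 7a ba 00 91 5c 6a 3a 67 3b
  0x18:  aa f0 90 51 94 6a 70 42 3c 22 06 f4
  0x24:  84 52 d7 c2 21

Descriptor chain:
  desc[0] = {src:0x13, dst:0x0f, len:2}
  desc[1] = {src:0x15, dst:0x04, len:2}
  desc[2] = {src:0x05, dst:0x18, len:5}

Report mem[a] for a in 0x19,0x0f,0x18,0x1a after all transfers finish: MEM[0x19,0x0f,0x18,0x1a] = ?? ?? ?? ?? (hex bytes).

#0 dst[0x0f+2] := {0x5c,0x6a}
#1 dst[0x04+2] := {0x3a,0x67}
#2 dst[0x18+5] := {0x67,0x79,0xf9,0xed,0x7c}
query mem[0x19]=0x79, mem[0x0f]=0x5c, mem[0x18]=0x67, mem[0x1a]=0xf9

MEM[0x19,0x0f,0x18,0x1a] = 79 5c 67 f9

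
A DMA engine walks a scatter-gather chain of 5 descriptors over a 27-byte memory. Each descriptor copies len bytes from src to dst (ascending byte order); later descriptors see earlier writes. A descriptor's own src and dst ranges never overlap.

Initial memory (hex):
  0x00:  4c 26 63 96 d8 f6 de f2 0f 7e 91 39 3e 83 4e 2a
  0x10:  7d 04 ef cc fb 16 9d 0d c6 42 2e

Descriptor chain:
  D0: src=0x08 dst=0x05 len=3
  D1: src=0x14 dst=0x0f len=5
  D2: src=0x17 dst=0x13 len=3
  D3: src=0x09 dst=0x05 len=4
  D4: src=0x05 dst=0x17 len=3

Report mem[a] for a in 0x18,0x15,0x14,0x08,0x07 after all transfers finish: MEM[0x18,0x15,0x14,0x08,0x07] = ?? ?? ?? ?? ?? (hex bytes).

MEM[0x18,0x15,0x14,0x08,0x07] = 91 42 c6 3e 39

[0] 0x08->0x05 len=3 : 0f 7e 91
[1] 0x14->0x0f len=5 : fb 16 9d 0d c6
[2] 0x17->0x13 len=3 : 0d c6 42
[3] 0x09->0x05 len=4 : 7e 91 39 3e
[4] 0x05->0x17 len=3 : 7e 91 39
query mem[0x18]=0x91, mem[0x15]=0x42, mem[0x14]=0xc6, mem[0x08]=0x3e, mem[0x07]=0x39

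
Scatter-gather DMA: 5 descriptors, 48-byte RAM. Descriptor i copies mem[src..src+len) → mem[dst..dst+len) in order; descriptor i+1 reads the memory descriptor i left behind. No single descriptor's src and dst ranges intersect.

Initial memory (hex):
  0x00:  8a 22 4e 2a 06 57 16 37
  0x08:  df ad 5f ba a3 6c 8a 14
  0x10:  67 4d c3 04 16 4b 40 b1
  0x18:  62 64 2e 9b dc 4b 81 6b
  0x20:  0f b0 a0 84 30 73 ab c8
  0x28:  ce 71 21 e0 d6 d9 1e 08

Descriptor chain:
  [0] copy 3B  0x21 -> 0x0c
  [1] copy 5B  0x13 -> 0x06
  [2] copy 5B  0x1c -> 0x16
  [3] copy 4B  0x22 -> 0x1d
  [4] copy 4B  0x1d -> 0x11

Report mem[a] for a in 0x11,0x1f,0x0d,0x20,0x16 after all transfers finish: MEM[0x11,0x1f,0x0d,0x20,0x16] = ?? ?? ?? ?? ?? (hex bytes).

  after D0: wrote 3B at 0x0c = b0a084
  after D1: wrote 5B at 0x06 = 04164b40b1
  after D2: wrote 5B at 0x16 = dc4b816b0f
  after D3: wrote 4B at 0x1d = a0843073
  after D4: wrote 4B at 0x11 = a0843073
query mem[0x11]=0xa0, mem[0x1f]=0x30, mem[0x0d]=0xa0, mem[0x20]=0x73, mem[0x16]=0xdc

MEM[0x11,0x1f,0x0d,0x20,0x16] = a0 30 a0 73 dc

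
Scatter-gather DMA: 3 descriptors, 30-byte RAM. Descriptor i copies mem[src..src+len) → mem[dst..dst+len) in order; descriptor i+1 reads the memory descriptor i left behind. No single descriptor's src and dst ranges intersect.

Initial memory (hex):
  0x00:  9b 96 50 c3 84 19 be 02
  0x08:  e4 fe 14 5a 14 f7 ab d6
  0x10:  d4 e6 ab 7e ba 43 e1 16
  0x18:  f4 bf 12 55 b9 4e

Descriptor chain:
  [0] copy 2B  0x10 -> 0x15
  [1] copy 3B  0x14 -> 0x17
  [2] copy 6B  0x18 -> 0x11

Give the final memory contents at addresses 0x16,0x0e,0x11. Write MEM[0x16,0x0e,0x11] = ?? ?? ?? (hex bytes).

#0 dst[0x15+2] := {0xd4,0xe6}
#1 dst[0x17+3] := {0xba,0xd4,0xe6}
#2 dst[0x11+6] := {0xd4,0xe6,0x12,0x55,0xb9,0x4e}
query mem[0x16]=0x4e, mem[0x0e]=0xab, mem[0x11]=0xd4

MEM[0x16,0x0e,0x11] = 4e ab d4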